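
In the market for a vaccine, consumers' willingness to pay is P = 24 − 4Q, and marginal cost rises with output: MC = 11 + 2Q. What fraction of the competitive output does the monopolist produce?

Monopoly sets MR = MC: 24 − 8Q = 11 + 2Q ⇒ Q = 1.3, P = 24 − 4·1.3 = 18.8.
Under competition P = MC: 24 − 4Q = 11 + 2Q ⇒ Q = 13/6, P = 46/3.
Ratio Q_m/Q_c = 1.3/(13/6) = 0.6.

Q_m/Q_c = 0.6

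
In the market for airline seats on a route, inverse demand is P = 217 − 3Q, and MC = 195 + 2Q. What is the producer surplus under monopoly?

PS = 30.25

The monopolist equates marginal revenue to marginal cost: 217 − 6Q = 195 + 2Q, so Q = 2.75. From demand, P = 208.75.
PS = P·Q − VC(Q) = 208.75·2.75 − (195·2.75 + ½·2·2.75²) = 30.25.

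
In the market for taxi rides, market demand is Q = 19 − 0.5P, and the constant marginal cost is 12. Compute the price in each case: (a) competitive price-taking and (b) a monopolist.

Competition: P = 12; Monopoly: P = 25

Inverting demand: P = 38 − 2Q.
Perfect competition: P = MC = 12, so 38 − 2Q = 12 and Q = 13.
A monopolist chooses Q where MR = MC. MR = 38 − 4Q; setting this equal to 12 gives Q = 6.5 and P = 25.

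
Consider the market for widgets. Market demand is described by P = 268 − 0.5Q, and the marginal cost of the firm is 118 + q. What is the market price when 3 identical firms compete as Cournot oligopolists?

P = 193

In a 3-firm Cournot equilibrium, symmetry and the first-order condition give q = (268 − 118)/(3) = 50. So Q = 150 and P = 193.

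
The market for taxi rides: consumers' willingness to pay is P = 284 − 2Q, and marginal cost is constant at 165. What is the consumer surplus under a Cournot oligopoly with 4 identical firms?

In a 4-firm Cournot equilibrium, symmetry and the first-order condition give q = (284 − 165)/(10) = 11.9. So Q = 47.6 and P = 188.8.
CS = ½·(284 − 188.8)·47.6 = 2265.76.

CS = 2265.76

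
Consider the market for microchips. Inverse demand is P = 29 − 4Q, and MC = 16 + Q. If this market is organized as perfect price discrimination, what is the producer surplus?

PS = 16.9

A perfectly discriminating monopolist sells every unit with P(Q) ≥ MC(Q), so output equals the competitive quantity Q = 2.6. Each buyer pays their reservation price, so CS = 0 and the firm captures all surplus.
PS = ½·(29 − 16)·2.6 = 16.9.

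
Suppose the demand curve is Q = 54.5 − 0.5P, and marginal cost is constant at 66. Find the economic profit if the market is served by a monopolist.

Profit = 231.125

Inverting demand: P = 109 − 2Q.
Monopoly sets MR = MC: 109 − 4Q = 66 ⇒ Q = 10.75, P = 109 − 2·10.75 = 87.5.
Profit = (87.5 − 66)·10.75 = 231.125.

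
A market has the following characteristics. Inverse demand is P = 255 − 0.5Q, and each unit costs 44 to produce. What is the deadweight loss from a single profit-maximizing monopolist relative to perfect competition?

DWL = 11130.25

Under competition P = MC = 44, so Q = (255 − 44)/0.5 = 422.
A monopolist chooses Q where MR = MC. MR = 255 − Q; setting this equal to 44 gives Q = 211 and P = 149.5.
DWL is the triangle between Q = 211 and Q = 422: ½·(422 − 211)·(149.5 − 44) = 11130.25.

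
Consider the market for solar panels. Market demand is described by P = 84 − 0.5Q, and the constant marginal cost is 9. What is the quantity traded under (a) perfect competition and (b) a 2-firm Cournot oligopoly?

Competitive firms price at marginal cost: P = 9, giving Q = 150.
With 2 symmetric Cournot firms, each firm's FOC gives 84 − 1.5q = 9, so q = 50, Q = 2·50 = 100, and P = 34.

Competition: Q = 150; Cournot: Q = 100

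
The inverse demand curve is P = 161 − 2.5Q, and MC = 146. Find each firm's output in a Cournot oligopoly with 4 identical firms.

In a 4-firm Cournot equilibrium, symmetry and the first-order condition give q = (161 − 146)/(12.5) = 1.2. So Q = 4.8 and P = 149.

q_i = 1.2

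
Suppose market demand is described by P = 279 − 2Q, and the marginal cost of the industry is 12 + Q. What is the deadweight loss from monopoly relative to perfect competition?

DWL = 1901.04

Under competition P = MC: 279 − 2Q = 12 + Q ⇒ Q = 89, P = 101.
The monopolist equates marginal revenue to marginal cost: 279 − 4Q = 12 + Q, so Q = 53.4. From demand, P = 172.2.
CS = ½·(279 − 101)·89 = 7921; PS = (101·89 − 12·89 − ½·1·89²) = 3960.5; TS = 11881.5.
CS = ½·(279 − 172.2)·53.4 = 2851.56; PS = (172.2·53.4 − 12·53.4 − ½·1·53.4²) = 7128.9; TS = 9980.46.
DWL = 11881.5 − 9980.46 = 1901.04.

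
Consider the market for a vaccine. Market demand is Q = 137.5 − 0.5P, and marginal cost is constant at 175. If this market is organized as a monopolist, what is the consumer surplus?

Inverting demand: P = 275 − 2Q.
Monopoly sets MR = MC: 275 − 4Q = 175 ⇒ Q = 25, P = 275 − 2·25 = 225.
CS = ½·(275 − 225)·25 = 625.

CS = 625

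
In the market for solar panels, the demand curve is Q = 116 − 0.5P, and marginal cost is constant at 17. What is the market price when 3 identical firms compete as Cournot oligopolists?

P = 70.75

Inverting demand: P = 232 − 2Q.
With 3 symmetric Cournot firms, each firm's FOC gives 232 − 8q = 17, so q = 26.875, Q = 3·26.875 = 80.625, and P = 70.75.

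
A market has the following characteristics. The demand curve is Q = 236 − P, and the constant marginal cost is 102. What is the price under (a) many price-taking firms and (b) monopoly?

Inverting demand: P = 236 − Q.
Competitive firms price at marginal cost: P = 102, giving Q = 134.
Monopoly sets MR = MC: 236 − 2Q = 102 ⇒ Q = 67, P = 236 − 67 = 169.

Competition: P = 102; Monopoly: P = 169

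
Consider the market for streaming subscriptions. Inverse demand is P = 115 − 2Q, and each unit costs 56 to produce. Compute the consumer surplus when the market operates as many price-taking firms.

Perfect competition: P = MC = 56, so 115 − 2Q = 56 and Q = 29.5.
CS = ½·(115 − 56)·29.5 = 870.25.

CS = 870.25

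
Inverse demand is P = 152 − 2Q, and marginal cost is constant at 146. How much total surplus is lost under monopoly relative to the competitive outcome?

DWL = 2.25

Competitive firms price at marginal cost: P = 146, giving Q = 3.
Monopoly sets MR = MC: 152 − 4Q = 146 ⇒ Q = 1.5, P = 152 − 2·1.5 = 149.
DWL is the triangle between Q = 1.5 and Q = 3: ½·(3 − 1.5)·(149 − 146) = 2.25.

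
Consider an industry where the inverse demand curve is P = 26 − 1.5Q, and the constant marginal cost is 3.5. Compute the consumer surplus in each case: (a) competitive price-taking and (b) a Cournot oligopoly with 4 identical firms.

Perfect competition: P = MC = 3.5, so 26 − 1.5Q = 3.5 and Q = 15.
CS = ½·(26 − 3.5)·15 = 168.75.
With 4 symmetric Cournot firms, each firm's FOC gives 26 − 7.5q = 3.5, so q = 3, Q = 4·3 = 12, and P = 8.
CS = ½·(26 − 8)·12 = 108.

Competition: CS = 168.75; Cournot: CS = 108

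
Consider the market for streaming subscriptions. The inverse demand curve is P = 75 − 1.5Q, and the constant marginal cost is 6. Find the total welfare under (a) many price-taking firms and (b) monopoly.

Under competition P = MC = 6, so Q = (75 − 6)/1.5 = 46.
CS = ½·(75 − 6)·46 = 1587; PS = (6 − 6)·46 = 0; TS = 1587.
The monopolist equates marginal revenue to marginal cost: 75 − 3Q = 6, so Q = 23. From demand, P = 40.5.
CS = ½·(75 − 40.5)·23 = 396.75; PS = (40.5 − 6)·23 = 793.5; TS = 1190.25.

Competition: TS = 1587; Monopoly: TS = 1190.25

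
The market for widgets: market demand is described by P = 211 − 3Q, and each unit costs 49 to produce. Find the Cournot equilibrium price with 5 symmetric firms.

P = 76

With 5 symmetric Cournot firms, each firm's FOC gives 211 − 18q = 49, so q = 9, Q = 5·9 = 45, and P = 76.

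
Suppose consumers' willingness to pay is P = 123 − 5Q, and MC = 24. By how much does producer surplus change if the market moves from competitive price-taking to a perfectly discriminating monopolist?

Perfect competition: P = MC = 24, so 123 − 5Q = 24 and Q = 19.8.
PS = (24 − 24)·19.8 = 0.
With perfect price discrimination, output is the efficient level Q = 19.8 (where demand meets MC), but every buyer pays their willingness to pay: CS = 0 and PS = total surplus.
PS = ½·(123 − 24)·19.8 = 980.1.
Change in producer surplus: 980.1 − 0 = 980.1.

Producer surplus rises by 980.1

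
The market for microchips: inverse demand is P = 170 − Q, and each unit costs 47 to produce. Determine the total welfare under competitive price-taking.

TS = 7564.5

Under competition P = MC = 47, so Q = (170 − 47)/1 = 123.
CS = ½·(170 − 47)·123 = 7564.5; PS = (47 − 47)·123 = 0; TS = 7564.5.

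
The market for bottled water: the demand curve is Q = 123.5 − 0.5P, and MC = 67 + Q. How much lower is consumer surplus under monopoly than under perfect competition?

Inverting demand: P = 247 − 2Q.
Competitive equilibrium sets price equal to marginal cost: 247 − 2Q = 67 + Q, so Q = 60 and P = 127.
CS = ½·(247 − 127)·60 = 3600.
A monopolist chooses Q where MR = MC. MR = 247 − 4Q; setting this equal to 67 + Q gives Q = 36 and P = 175.
CS = ½·(247 − 175)·36 = 1296.
Change in consumer surplus: 1296 − 3600 = −2304.

Consumer surplus falls by 2304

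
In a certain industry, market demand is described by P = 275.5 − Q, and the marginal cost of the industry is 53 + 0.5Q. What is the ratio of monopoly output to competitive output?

The monopolist equates marginal revenue to marginal cost: 275.5 − 2Q = 53 + 0.5Q, so Q = 89. From demand, P = 186.5.
Under competition P = MC: 275.5 − Q = 53 + 0.5Q ⇒ Q = 445/3, P = 763/6.
Ratio Q_m/Q_c = 89/(445/3) = 0.6.

Q_m/Q_c = 0.6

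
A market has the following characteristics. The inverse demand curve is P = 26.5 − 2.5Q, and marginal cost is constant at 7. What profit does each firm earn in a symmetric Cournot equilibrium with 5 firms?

In a 5-firm Cournot equilibrium, symmetry and the first-order condition give q = (26.5 − 7)/(15) = 1.3. So Q = 6.5 and P = 10.25.
Each firm's profit = (10.25 − 7)·1.3 = 4.225.

π_i = 4.225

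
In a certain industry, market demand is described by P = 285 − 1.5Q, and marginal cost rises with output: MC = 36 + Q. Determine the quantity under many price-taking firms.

Competitive equilibrium sets price equal to marginal cost: 285 − 1.5Q = 36 + Q, so Q = 99.6 and P = 135.6.

Q = 99.6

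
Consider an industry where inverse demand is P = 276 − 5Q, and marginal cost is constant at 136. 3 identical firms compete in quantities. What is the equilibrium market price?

In a 3-firm Cournot equilibrium, symmetry and the first-order condition give q = (276 − 136)/(20) = 7. So Q = 21 and P = 171.

P = 171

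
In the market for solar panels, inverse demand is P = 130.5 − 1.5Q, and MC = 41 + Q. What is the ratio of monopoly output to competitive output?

Q_m/Q_c = 0.625

A monopolist chooses Q where MR = MC. MR = 130.5 − 3Q; setting this equal to 41 + Q gives Q = 22.375 and P = 1551/16.
Competitive equilibrium sets price equal to marginal cost: 130.5 − 1.5Q = 41 + Q, so Q = 35.8 and P = 76.8.
Ratio Q_m/Q_c = 22.375/35.8 = 0.625.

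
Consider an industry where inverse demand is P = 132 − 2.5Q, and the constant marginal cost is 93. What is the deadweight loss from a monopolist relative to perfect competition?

Perfect competition: P = MC = 93, so 132 − 2.5Q = 93 and Q = 15.6.
Monopoly sets MR = MC: 132 − 5Q = 93 ⇒ Q = 7.8, P = 132 − 2.5·7.8 = 112.5.
DWL is the triangle between Q = 7.8 and Q = 15.6: ½·(15.6 − 7.8)·(112.5 − 93) = 76.05.

DWL = 76.05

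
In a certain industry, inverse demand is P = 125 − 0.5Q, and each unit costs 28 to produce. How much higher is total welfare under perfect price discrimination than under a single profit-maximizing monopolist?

Total welfare rises by 2352.25

The monopolist equates marginal revenue to marginal cost: 125 − Q = 28, so Q = 97. From demand, P = 76.5.
CS = ½·(125 − 76.5)·97 = 2352.25; PS = (76.5 − 28)·97 = 4704.5; TS = 7056.75.
Under first-degree price discrimination the firm charges each unit its demand price and produces up to where P = MC, i.e. Q = 194. Consumer surplus is zero; producer surplus equals total surplus.
TS = 9409 (equal to competitive TS).
Change in total welfare: 9409 − 7056.75 = 2352.25.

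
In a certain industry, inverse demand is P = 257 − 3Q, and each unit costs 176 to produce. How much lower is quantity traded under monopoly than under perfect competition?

Perfect competition: P = MC = 176, so 257 − 3Q = 176 and Q = 27.
The monopolist equates marginal revenue to marginal cost: 257 − 6Q = 176, so Q = 13.5. From demand, P = 216.5.
Change in quantity traded: 13.5 − 27 = −13.5.

Q falls by 13.5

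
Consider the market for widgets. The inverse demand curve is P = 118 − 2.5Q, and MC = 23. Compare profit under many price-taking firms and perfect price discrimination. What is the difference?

π rises by 1805

Perfect competition: P = MC = 23, so 118 − 2.5Q = 23 and Q = 38.
Profit = (23 − 23)·38 = 0.
Under first-degree price discrimination the firm charges each unit its demand price and produces up to where P = MC, i.e. Q = 38. Consumer surplus is zero; producer surplus equals total surplus.
PS equals the full surplus area, 1805. Profit = 1805 = 1805.
Change in profit: 1805 − 0 = 1805.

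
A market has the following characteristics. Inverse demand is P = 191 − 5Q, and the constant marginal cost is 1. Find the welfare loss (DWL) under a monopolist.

DWL = 902.5

Under competition P = MC = 1, so Q = (191 − 1)/5 = 38.
A monopolist chooses Q where MR = MC. MR = 191 − 10Q; setting this equal to 1 gives Q = 19 and P = 96.
DWL is the triangle between Q = 19 and Q = 38: ½·(38 − 19)·(96 − 1) = 902.5.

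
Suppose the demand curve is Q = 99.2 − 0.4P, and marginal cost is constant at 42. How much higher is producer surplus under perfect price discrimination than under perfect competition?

Inverting demand: P = 248 − 2.5Q.
Perfect competition: P = MC = 42, so 248 − 2.5Q = 42 and Q = 82.4.
PS = (42 − 42)·82.4 = 0.
A perfectly discriminating monopolist sells every unit with P(Q) ≥ MC(Q), so output equals the competitive quantity Q = 82.4. Each buyer pays their reservation price, so CS = 0 and the firm captures all surplus.
PS = ½·(248 − 42)·82.4 = 8487.2.
Change in producer surplus: 8487.2 − 0 = 8487.2.

Producer surplus rises by 8487.2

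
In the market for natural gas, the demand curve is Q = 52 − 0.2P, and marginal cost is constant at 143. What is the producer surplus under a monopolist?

PS = 684.45

Inverting demand: P = 260 − 5Q.
Monopoly sets MR = MC: 260 − 10Q = 143 ⇒ Q = 11.7, P = 260 − 5·11.7 = 201.5.
PS = (201.5 − 143)·11.7 = 684.45.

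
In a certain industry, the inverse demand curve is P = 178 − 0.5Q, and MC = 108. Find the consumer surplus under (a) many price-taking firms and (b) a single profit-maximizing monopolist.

Competitive firms price at marginal cost: P = 108, giving Q = 140.
CS = ½·(178 − 108)·140 = 4900.
A monopolist chooses Q where MR = MC. MR = 178 − Q; setting this equal to 108 gives Q = 70 and P = 143.
CS = ½·(178 − 143)·70 = 1225.

Competition: CS = 4900; Monopoly: CS = 1225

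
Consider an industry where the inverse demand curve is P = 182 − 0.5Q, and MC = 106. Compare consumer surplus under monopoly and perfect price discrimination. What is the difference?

The monopolist equates marginal revenue to marginal cost: 182 − Q = 106, so Q = 76. From demand, P = 144.
CS = ½·(182 − 144)·76 = 1444.
A perfectly discriminating monopolist sells every unit with P(Q) ≥ MC(Q), so output equals the competitive quantity Q = 152. Each buyer pays their reservation price, so CS = 0 and the firm captures all surplus.
CS = 0.
Change in consumer surplus: 0 − 1444 = −1444.

Consumer surplus falls by 1444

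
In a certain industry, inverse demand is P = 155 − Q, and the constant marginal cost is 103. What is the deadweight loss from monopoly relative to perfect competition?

Competitive firms price at marginal cost: P = 103, giving Q = 52.
Monopoly sets MR = MC: 155 − 2Q = 103 ⇒ Q = 26, P = 155 − 26 = 129.
DWL is the triangle between Q = 26 and Q = 52: ½·(52 − 26)·(129 − 103) = 338.

DWL = 338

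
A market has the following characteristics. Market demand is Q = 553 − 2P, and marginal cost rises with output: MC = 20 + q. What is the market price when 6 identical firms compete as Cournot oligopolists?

Inverting demand: P = 276.5 − 0.5Q.
In a 6-firm Cournot equilibrium, symmetry and the first-order condition give q = (276.5 − 20)/(4.5) = 57. So Q = 342 and P = 105.5.

P = 105.5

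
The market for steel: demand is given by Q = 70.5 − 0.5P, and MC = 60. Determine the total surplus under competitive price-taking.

TS = 1640.25

Inverting demand: P = 141 − 2Q.
Under competition P = MC = 60, so Q = (141 − 60)/2 = 40.5.
CS = ½·(141 − 60)·40.5 = 1640.25; PS = (60 − 60)·40.5 = 0; TS = 1640.25.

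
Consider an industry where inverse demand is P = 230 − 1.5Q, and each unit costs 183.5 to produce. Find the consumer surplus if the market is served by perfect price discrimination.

A perfectly discriminating monopolist sells every unit with P(Q) ≥ MC(Q), so output equals the competitive quantity Q = 31. Each buyer pays their reservation price, so CS = 0 and the firm captures all surplus.
CS = 0.

CS = 0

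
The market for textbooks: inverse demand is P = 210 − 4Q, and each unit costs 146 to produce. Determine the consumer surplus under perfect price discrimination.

CS = 0

With perfect price discrimination, output is the efficient level Q = 16 (where demand meets MC), but every buyer pays their willingness to pay: CS = 0 and PS = total surplus.
CS = 0.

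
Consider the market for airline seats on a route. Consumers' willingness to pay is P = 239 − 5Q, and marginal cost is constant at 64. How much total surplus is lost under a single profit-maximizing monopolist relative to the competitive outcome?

DWL = 765.625

Competitive firms price at marginal cost: P = 64, giving Q = 35.
A monopolist chooses Q where MR = MC. MR = 239 − 10Q; setting this equal to 64 gives Q = 17.5 and P = 151.5.
DWL is the triangle between Q = 17.5 and Q = 35: ½·(35 − 17.5)·(151.5 − 64) = 765.625.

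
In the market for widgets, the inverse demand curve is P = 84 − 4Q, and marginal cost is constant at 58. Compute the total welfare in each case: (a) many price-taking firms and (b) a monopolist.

Perfect competition: P = MC = 58, so 84 − 4Q = 58 and Q = 6.5.
CS = ½·(84 − 58)·6.5 = 84.5; PS = (58 − 58)·6.5 = 0; TS = 84.5.
The monopolist equates marginal revenue to marginal cost: 84 − 8Q = 58, so Q = 3.25. From demand, P = 71.
CS = ½·(84 − 71)·3.25 = 21.125; PS = (71 − 58)·3.25 = 42.25; TS = 63.375.

Competition: TS = 84.5; Monopoly: TS = 63.375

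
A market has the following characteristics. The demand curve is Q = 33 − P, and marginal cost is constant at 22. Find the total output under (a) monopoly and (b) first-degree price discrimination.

Monopoly: Q = 5.5; Perfect PD: Q = 11

Inverting demand: P = 33 − Q.
A monopolist chooses Q where MR = MC. MR = 33 − 2Q; setting this equal to 22 gives Q = 5.5 and P = 27.5.
With perfect price discrimination, output is the efficient level Q = 11 (where demand meets MC), but every buyer pays their willingness to pay: CS = 0 and PS = total surplus.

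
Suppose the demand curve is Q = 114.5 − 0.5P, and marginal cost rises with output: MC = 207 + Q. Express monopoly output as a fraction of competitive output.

Inverting demand: P = 229 − 2Q.
A monopolist chooses Q where MR = MC. MR = 229 − 4Q; setting this equal to 207 + Q gives Q = 4.4 and P = 220.2.
Competitive equilibrium sets price equal to marginal cost: 229 − 2Q = 207 + Q, so Q = 22/3 and P = 643/3.
Ratio Q_m/Q_c = 4.4/(22/3) = 0.6.

Q_m/Q_c = 0.6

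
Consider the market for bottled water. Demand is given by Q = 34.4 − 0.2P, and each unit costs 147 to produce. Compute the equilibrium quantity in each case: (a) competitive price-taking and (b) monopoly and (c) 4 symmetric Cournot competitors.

Inverting demand: P = 172 − 5Q.
Competitive firms price at marginal cost: P = 147, giving Q = 5.
A monopolist chooses Q where MR = MC. MR = 172 − 10Q; setting this equal to 147 gives Q = 2.5 and P = 159.5.
With 4 symmetric Cournot firms, each firm's FOC gives 172 − 25q = 147, so q = 1, Q = 4·1 = 4, and P = 152.

Competition: Q = 5; Monopoly: Q = 2.5; Cournot: Q = 4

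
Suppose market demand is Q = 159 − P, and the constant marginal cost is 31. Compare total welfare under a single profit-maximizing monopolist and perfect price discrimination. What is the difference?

Inverting demand: P = 159 − Q.
Monopoly sets MR = MC: 159 − 2Q = 31 ⇒ Q = 64, P = 159 − 64 = 95.
CS = ½·(159 − 95)·64 = 2048; PS = (95 − 31)·64 = 4096; TS = 6144.
Under first-degree price discrimination the firm charges each unit its demand price and produces up to where P = MC, i.e. Q = 128. Consumer surplus is zero; producer surplus equals total surplus.
TS = 8192 (equal to competitive TS).
Change in total welfare: 8192 − 6144 = 2048.

Total welfare rises by 2048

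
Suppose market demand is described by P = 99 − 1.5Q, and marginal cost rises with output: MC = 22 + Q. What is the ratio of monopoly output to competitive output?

Monopoly sets MR = MC: 99 − 3Q = 22 + Q ⇒ Q = 19.25, P = 99 − 1.5·19.25 = 70.125.
Competitive equilibrium sets price equal to marginal cost: 99 − 1.5Q = 22 + Q, so Q = 30.8 and P = 52.8.
Ratio Q_m/Q_c = 19.25/30.8 = 0.625.

Q_m/Q_c = 0.625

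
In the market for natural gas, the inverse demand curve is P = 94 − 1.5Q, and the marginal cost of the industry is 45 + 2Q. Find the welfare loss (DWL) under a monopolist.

Competitive equilibrium sets price equal to marginal cost: 94 − 1.5Q = 45 + 2Q, so Q = 14 and P = 73.
The monopolist equates marginal revenue to marginal cost: 94 − 3Q = 45 + 2Q, so Q = 9.8. From demand, P = 79.3.
CS = ½·(94 − 73)·14 = 147; PS = (73·14 − 45·14 − ½·2·14²) = 196; TS = 343.
CS = ½·(94 − 79.3)·9.8 = 72.03; PS = (79.3·9.8 − 45·9.8 − ½·2·9.8²) = 240.1; TS = 312.13.
DWL = 343 − 312.13 = 30.87.

DWL = 30.87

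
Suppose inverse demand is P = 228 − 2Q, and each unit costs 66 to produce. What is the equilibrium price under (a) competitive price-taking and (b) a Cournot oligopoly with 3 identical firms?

Competitive firms price at marginal cost: P = 66, giving Q = 81.
With 3 symmetric Cournot firms, each firm's FOC gives 228 − 8q = 66, so q = 20.25, Q = 3·20.25 = 60.75, and P = 106.5.

Competition: P = 66; Cournot: P = 106.5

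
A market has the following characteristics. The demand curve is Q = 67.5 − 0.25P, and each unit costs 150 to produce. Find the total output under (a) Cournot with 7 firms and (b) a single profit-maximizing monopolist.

Cournot: Q = 26.25; Monopoly: Q = 15

Inverting demand: P = 270 − 4Q.
In a 7-firm Cournot equilibrium, symmetry and the first-order condition give q = (270 − 150)/(32) = 3.75. So Q = 26.25 and P = 165.
Monopoly sets MR = MC: 270 − 8Q = 150 ⇒ Q = 15, P = 270 − 4·15 = 210.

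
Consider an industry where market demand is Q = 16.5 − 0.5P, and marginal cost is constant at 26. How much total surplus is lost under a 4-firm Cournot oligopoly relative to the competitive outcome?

DWL = 0.49

Inverting demand: P = 33 − 2Q.
Perfect competition: P = MC = 26, so 33 − 2Q = 26 and Q = 3.5.
With 4 symmetric Cournot firms, each firm's FOC gives 33 − 10q = 26, so q = 0.7, Q = 4·0.7 = 2.8, and P = 27.4.
DWL is the triangle between Q = 2.8 and Q = 3.5: ½·(3.5 − 2.8)·(27.4 − 26) = 0.49.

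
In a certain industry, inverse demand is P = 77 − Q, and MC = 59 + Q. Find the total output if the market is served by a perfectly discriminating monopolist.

A perfectly discriminating monopolist sells every unit with P(Q) ≥ MC(Q), so output equals the competitive quantity Q = 9. Each buyer pays their reservation price, so CS = 0 and the firm captures all surplus.

Q = 9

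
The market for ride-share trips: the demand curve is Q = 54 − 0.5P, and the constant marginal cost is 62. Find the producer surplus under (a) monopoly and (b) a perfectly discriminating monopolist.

Monopoly: PS = 264.5; Perfect PD: PS = 529

Inverting demand: P = 108 − 2Q.
The monopolist equates marginal revenue to marginal cost: 108 − 4Q = 62, so Q = 11.5. From demand, P = 85.
PS = (85 − 62)·11.5 = 264.5.
Under first-degree price discrimination the firm charges each unit its demand price and produces up to where P = MC, i.e. Q = 23. Consumer surplus is zero; producer surplus equals total surplus.
PS = ½·(108 − 62)·23 = 529.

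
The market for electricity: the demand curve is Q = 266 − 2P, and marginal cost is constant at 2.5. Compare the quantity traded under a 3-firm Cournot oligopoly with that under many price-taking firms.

Cournot: Q = 195.75; Competition: Q = 261

Inverting demand: P = 133 − 0.5Q.
In a 3-firm Cournot equilibrium, symmetry and the first-order condition give q = (133 − 2.5)/(2) = 65.25. So Q = 195.75 and P = 35.125.
Perfect competition: P = MC = 2.5, so 133 − 0.5Q = 2.5 and Q = 261.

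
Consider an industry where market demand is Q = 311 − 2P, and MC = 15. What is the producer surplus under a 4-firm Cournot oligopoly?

Inverting demand: P = 155.5 − 0.5Q.
In a 4-firm Cournot equilibrium, symmetry and the first-order condition give q = (155.5 − 15)/(2.5) = 56.2. So Q = 224.8 and P = 43.1.
PS = (43.1 − 15)·224.8 = 6316.88.

PS = 6316.88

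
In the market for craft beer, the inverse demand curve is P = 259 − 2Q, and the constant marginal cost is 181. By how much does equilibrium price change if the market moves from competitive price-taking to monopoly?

Perfect competition: P = MC = 181, so 259 − 2Q = 181 and Q = 39.
A monopolist chooses Q where MR = MC. MR = 259 − 4Q; setting this equal to 181 gives Q = 19.5 and P = 220.
Change in equilibrium price: 220 − 181 = 39.

Equilibrium price rises by 39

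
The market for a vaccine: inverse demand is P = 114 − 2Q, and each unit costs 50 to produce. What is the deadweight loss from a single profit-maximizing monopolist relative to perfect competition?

Competitive firms price at marginal cost: P = 50, giving Q = 32.
Monopoly sets MR = MC: 114 − 4Q = 50 ⇒ Q = 16, P = 114 − 2·16 = 82.
DWL is the triangle between Q = 16 and Q = 32: ½·(32 − 16)·(82 − 50) = 256.

DWL = 256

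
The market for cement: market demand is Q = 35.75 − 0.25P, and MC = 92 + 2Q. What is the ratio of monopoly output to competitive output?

Inverting demand: P = 143 − 4Q.
The monopolist equates marginal revenue to marginal cost: 143 − 8Q = 92 + 2Q, so Q = 5.1. From demand, P = 122.6.
Competitive equilibrium sets price equal to marginal cost: 143 − 4Q = 92 + 2Q, so Q = 8.5 and P = 109.
Ratio Q_m/Q_c = 5.1/8.5 = 0.6.

Q_m/Q_c = 0.6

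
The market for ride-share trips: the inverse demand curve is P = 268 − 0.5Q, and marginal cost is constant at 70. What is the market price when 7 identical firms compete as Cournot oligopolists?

P = 94.75

Cournot with 7 identical firms: the symmetric best-response condition is 268 − 4q = 70. Each firm produces q = 49.5, total output Q = 346.5, price P = 94.75.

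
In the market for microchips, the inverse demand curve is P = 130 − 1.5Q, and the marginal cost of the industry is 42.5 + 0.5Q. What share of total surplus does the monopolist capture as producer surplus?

PS/TS = 0.7

Monopoly sets MR = MC: 130 − 3Q = 42.5 + 0.5Q ⇒ Q = 25, P = 130 − 1.5·25 = 92.5.
CS = ½·(130 − 92.5)·25 = 468.75.
PS = P·Q − VC(Q) = 92.5·25 − (42.5·25 + ½·0.5·25²) = 1093.75.
Share captured = PS/TS = 1093.75/1562.5 = 0.7.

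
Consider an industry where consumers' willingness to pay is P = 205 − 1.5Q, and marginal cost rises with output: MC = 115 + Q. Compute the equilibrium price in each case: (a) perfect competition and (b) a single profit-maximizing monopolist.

Competition: P = 151; Monopoly: P = 171.25

Competitive equilibrium sets price equal to marginal cost: 205 − 1.5Q = 115 + Q, so Q = 36 and P = 151.
Monopoly sets MR = MC: 205 − 3Q = 115 + Q ⇒ Q = 22.5, P = 205 − 1.5·22.5 = 171.25.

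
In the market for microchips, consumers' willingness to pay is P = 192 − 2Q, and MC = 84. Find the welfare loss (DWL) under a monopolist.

Under competition P = MC = 84, so Q = (192 − 84)/2 = 54.
The monopolist equates marginal revenue to marginal cost: 192 − 4Q = 84, so Q = 27. From demand, P = 138.
DWL is the triangle between Q = 27 and Q = 54: ½·(54 − 27)·(138 − 84) = 729.

DWL = 729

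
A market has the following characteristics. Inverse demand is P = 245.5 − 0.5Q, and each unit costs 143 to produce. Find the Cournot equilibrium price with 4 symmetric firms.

P = 163.5

With 4 symmetric Cournot firms, each firm's FOC gives 245.5 − 2.5q = 143, so q = 41, Q = 4·41 = 164, and P = 163.5.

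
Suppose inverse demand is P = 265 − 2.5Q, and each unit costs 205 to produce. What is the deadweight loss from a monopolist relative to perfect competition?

DWL = 180

Under competition P = MC = 205, so Q = (265 − 205)/2.5 = 24.
Monopoly sets MR = MC: 265 − 5Q = 205 ⇒ Q = 12, P = 265 − 2.5·12 = 235.
DWL is the triangle between Q = 12 and Q = 24: ½·(24 − 12)·(235 − 205) = 180.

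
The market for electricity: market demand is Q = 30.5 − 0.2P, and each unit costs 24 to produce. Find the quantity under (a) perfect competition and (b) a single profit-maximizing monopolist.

Inverting demand: P = 152.5 − 5Q.
Perfect competition: P = MC = 24, so 152.5 − 5Q = 24 and Q = 25.7.
A monopolist chooses Q where MR = MC. MR = 152.5 − 10Q; setting this equal to 24 gives Q = 12.85 and P = 88.25.

Competition: Q = 25.7; Monopoly: Q = 12.85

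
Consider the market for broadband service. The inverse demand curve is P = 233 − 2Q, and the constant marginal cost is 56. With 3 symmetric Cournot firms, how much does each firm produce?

In a 3-firm Cournot equilibrium, symmetry and the first-order condition give q = (233 − 56)/(8) = 22.125. So Q = 66.375 and P = 100.25.

q_i = 22.125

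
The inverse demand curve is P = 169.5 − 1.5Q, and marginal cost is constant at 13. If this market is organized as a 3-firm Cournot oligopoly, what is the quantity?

In a 3-firm Cournot equilibrium, symmetry and the first-order condition give q = (169.5 − 13)/(6) = 313/12. So Q = 78.25 and P = 52.125.

Q = 78.25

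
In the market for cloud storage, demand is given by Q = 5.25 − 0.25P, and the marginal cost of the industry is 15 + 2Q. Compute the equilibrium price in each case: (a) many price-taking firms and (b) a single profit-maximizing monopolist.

Competition: P = 17; Monopoly: P = 18.6

Inverting demand: P = 21 − 4Q.
Competitive equilibrium sets price equal to marginal cost: 21 − 4Q = 15 + 2Q, so Q = 1 and P = 17.
Monopoly sets MR = MC: 21 − 8Q = 15 + 2Q ⇒ Q = 0.6, P = 21 − 4·0.6 = 18.6.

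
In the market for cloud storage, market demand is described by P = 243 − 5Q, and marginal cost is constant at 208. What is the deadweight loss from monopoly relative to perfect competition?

Competitive firms price at marginal cost: P = 208, giving Q = 7.
Monopoly sets MR = MC: 243 − 10Q = 208 ⇒ Q = 3.5, P = 243 − 5·3.5 = 225.5.
DWL is the triangle between Q = 3.5 and Q = 7: ½·(7 − 3.5)·(225.5 − 208) = 30.625.

DWL = 30.625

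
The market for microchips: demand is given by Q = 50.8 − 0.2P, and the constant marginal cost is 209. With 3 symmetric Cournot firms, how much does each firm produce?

q_i = 2.25

Inverting demand: P = 254 − 5Q.
With 3 symmetric Cournot firms, each firm's FOC gives 254 − 20q = 209, so q = 2.25, Q = 3·2.25 = 6.75, and P = 220.25.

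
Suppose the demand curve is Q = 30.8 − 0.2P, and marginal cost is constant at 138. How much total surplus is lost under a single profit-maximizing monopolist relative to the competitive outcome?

DWL = 6.4

Inverting demand: P = 154 − 5Q.
Competitive firms price at marginal cost: P = 138, giving Q = 3.2.
The monopolist equates marginal revenue to marginal cost: 154 − 10Q = 138, so Q = 1.6. From demand, P = 146.
DWL is the triangle between Q = 1.6 and Q = 3.2: ½·(3.2 − 1.6)·(146 − 138) = 6.4.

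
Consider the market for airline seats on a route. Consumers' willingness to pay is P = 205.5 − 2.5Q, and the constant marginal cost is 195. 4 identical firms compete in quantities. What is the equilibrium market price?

P = 197.1

Cournot with 4 identical firms: the symmetric best-response condition is 205.5 − 12.5q = 195. Each firm produces q = 0.84, total output Q = 3.36, price P = 197.1.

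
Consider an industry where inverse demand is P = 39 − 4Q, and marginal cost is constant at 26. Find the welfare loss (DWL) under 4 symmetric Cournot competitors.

DWL = 0.845

Competitive firms price at marginal cost: P = 26, giving Q = 3.25.
Cournot with 4 identical firms: the symmetric best-response condition is 39 − 20q = 26. Each firm produces q = 0.65, total output Q = 2.6, price P = 28.6.
DWL is the triangle between Q = 2.6 and Q = 3.25: ½·(3.25 − 2.6)·(28.6 − 26) = 0.845.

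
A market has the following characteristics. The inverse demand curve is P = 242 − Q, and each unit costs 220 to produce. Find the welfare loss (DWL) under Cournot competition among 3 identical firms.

Perfect competition: P = MC = 220, so 242 − Q = 220 and Q = 22.
With 3 symmetric Cournot firms, each firm's FOC gives 242 − 4q = 220, so q = 5.5, Q = 3·5.5 = 16.5, and P = 225.5.
DWL is the triangle between Q = 16.5 and Q = 22: ½·(22 − 16.5)·(225.5 − 220) = 15.125.

DWL = 15.125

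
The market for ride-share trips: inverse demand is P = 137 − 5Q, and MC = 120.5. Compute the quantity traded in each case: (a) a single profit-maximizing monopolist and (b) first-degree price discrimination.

Monopoly: Q = 1.65; Perfect PD: Q = 3.3

A monopolist chooses Q where MR = MC. MR = 137 − 10Q; setting this equal to 120.5 gives Q = 1.65 and P = 128.75.
A perfectly discriminating monopolist sells every unit with P(Q) ≥ MC(Q), so output equals the competitive quantity Q = 3.3. Each buyer pays their reservation price, so CS = 0 and the firm captures all surplus.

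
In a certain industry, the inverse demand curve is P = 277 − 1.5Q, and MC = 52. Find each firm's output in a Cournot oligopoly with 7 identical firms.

In a 7-firm Cournot equilibrium, symmetry and the first-order condition give q = (277 − 52)/(12) = 18.75. So Q = 131.25 and P = 80.125.

q_i = 18.75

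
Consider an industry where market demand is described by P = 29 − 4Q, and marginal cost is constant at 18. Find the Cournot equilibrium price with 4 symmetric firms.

In a 4-firm Cournot equilibrium, symmetry and the first-order condition give q = (29 − 18)/(20) = 0.55. So Q = 2.2 and P = 20.2.

P = 20.2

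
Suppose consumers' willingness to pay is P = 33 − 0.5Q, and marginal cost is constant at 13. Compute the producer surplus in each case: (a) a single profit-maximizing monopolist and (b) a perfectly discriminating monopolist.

A monopolist chooses Q where MR = MC. MR = 33 − Q; setting this equal to 13 gives Q = 20 and P = 23.
PS = (23 − 13)·20 = 200.
With perfect price discrimination, output is the efficient level Q = 40 (where demand meets MC), but every buyer pays their willingness to pay: CS = 0 and PS = total surplus.
PS = ½·(33 − 13)·40 = 400.

Monopoly: PS = 200; Perfect PD: PS = 400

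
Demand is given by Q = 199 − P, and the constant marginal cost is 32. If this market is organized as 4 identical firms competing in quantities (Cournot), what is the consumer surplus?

Inverting demand: P = 199 − Q.
With 4 symmetric Cournot firms, each firm's FOC gives 199 − 5q = 32, so q = 33.4, Q = 4·33.4 = 133.6, and P = 65.4.
CS = ½·(199 − 65.4)·133.6 = 8924.48.

CS = 8924.48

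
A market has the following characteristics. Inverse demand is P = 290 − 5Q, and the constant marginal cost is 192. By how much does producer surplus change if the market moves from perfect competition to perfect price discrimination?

Perfect competition: P = MC = 192, so 290 − 5Q = 192 and Q = 19.6.
PS = (192 − 192)·19.6 = 0.
Under first-degree price discrimination the firm charges each unit its demand price and produces up to where P = MC, i.e. Q = 19.6. Consumer surplus is zero; producer surplus equals total surplus.
PS = ½·(290 − 192)·19.6 = 960.4.
Change in producer surplus: 960.4 − 0 = 960.4.

Producer surplus rises by 960.4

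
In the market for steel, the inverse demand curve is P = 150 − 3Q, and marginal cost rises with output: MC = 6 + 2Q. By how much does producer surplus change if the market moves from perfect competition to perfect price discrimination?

Producer surplus rises by 1244.16

Under competition P = MC: 150 − 3Q = 6 + 2Q ⇒ Q = 28.8, P = 63.6.
PS = P·Q − VC(Q) = 63.6·28.8 − (6·28.8 + ½·2·28.8²) = 829.44.
With perfect price discrimination, output is the efficient level Q = 28.8 (where demand meets MC), but every buyer pays their willingness to pay: CS = 0 and PS = total surplus.
PS = ½·(150 − 6)·28.8 = 2073.6.
Change in producer surplus: 2073.6 − 829.44 = 1244.16.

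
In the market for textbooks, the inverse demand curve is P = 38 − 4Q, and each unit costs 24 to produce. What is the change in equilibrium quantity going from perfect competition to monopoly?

Equilibrium quantity falls by 1.75

Under competition P = MC = 24, so Q = (38 − 24)/4 = 3.5.
A monopolist chooses Q where MR = MC. MR = 38 − 8Q; setting this equal to 24 gives Q = 1.75 and P = 31.
Change in equilibrium quantity: 1.75 − 3.5 = −1.75.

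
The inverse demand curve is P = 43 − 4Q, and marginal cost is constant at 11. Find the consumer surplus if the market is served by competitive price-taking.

CS = 128

Under competition P = MC = 11, so Q = (43 − 11)/4 = 8.
CS = ½·(43 − 11)·8 = 128.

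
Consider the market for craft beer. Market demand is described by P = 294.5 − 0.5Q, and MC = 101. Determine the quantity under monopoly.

The monopolist equates marginal revenue to marginal cost: 294.5 − Q = 101, so Q = 193.5. From demand, P = 197.75.

Q = 193.5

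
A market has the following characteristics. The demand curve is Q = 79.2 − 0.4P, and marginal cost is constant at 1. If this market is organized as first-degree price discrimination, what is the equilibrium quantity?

Inverting demand: P = 198 − 2.5Q.
With perfect price discrimination, output is the efficient level Q = 78.8 (where demand meets MC), but every buyer pays their willingness to pay: CS = 0 and PS = total surplus.

Q = 78.8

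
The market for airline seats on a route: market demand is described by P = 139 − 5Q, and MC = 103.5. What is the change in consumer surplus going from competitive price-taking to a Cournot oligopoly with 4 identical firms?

CS falls by 45.369

Competitive firms price at marginal cost: P = 103.5, giving Q = 7.1.
CS = ½·(139 − 103.5)·7.1 = 126.025.
In a 4-firm Cournot equilibrium, symmetry and the first-order condition give q = (139 − 103.5)/(25) = 1.42. So Q = 5.68 and P = 110.6.
CS = ½·(139 − 110.6)·5.68 = 80.656.
Change in consumer surplus: 80.656 − 126.025 = −45.369.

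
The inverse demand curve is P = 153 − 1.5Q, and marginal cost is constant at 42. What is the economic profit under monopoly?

Profit = 2053.5

A monopolist chooses Q where MR = MC. MR = 153 − 3Q; setting this equal to 42 gives Q = 37 and P = 97.5.
Profit = (97.5 − 42)·37 = 2053.5.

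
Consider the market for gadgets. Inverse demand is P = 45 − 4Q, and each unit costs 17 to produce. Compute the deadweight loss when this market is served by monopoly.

DWL = 24.5

Competitive firms price at marginal cost: P = 17, giving Q = 7.
Monopoly sets MR = MC: 45 − 8Q = 17 ⇒ Q = 3.5, P = 45 − 4·3.5 = 31.
DWL is the triangle between Q = 3.5 and Q = 7: ½·(7 − 3.5)·(31 − 17) = 24.5.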